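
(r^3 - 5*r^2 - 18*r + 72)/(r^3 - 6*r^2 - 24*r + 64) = (r^2 - 9*r + 18)/(r^2 - 10*r + 16)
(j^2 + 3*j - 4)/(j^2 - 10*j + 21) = (j^2 + 3*j - 4)/(j^2 - 10*j + 21)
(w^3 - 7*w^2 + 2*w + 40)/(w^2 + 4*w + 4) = (w^2 - 9*w + 20)/(w + 2)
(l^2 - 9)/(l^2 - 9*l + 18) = (l + 3)/(l - 6)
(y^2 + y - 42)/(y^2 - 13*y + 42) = (y + 7)/(y - 7)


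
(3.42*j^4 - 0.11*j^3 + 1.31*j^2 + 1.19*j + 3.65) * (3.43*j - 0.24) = 11.7306*j^5 - 1.1981*j^4 + 4.5197*j^3 + 3.7673*j^2 + 12.2339*j - 0.876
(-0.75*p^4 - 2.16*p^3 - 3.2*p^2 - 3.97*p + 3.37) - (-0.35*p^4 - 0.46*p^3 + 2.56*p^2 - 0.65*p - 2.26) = -0.4*p^4 - 1.7*p^3 - 5.76*p^2 - 3.32*p + 5.63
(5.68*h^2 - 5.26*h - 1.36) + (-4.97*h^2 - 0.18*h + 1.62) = 0.71*h^2 - 5.44*h + 0.26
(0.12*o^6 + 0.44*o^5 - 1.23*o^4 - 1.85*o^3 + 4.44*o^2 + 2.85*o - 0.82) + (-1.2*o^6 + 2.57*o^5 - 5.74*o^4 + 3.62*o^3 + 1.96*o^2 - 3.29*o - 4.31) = -1.08*o^6 + 3.01*o^5 - 6.97*o^4 + 1.77*o^3 + 6.4*o^2 - 0.44*o - 5.13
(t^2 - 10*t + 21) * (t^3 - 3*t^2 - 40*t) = t^5 - 13*t^4 + 11*t^3 + 337*t^2 - 840*t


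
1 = 1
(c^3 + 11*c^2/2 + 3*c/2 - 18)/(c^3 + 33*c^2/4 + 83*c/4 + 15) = 2*(2*c - 3)/(4*c + 5)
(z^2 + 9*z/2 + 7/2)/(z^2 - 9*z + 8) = (2*z^2 + 9*z + 7)/(2*(z^2 - 9*z + 8))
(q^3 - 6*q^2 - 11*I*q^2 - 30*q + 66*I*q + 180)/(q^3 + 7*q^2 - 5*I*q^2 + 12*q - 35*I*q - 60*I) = (q^2 - 6*q*(1 + I) + 36*I)/(q^2 + 7*q + 12)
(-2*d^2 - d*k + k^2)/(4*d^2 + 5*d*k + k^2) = (-2*d + k)/(4*d + k)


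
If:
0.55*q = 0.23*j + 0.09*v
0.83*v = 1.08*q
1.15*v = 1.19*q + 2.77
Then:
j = 17.02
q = 9.04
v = 11.76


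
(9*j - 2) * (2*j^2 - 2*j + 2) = 18*j^3 - 22*j^2 + 22*j - 4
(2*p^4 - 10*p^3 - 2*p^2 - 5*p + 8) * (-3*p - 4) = -6*p^5 + 22*p^4 + 46*p^3 + 23*p^2 - 4*p - 32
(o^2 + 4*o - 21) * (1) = o^2 + 4*o - 21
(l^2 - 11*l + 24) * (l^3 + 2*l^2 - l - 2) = l^5 - 9*l^4 + l^3 + 57*l^2 - 2*l - 48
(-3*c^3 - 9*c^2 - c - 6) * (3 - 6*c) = 18*c^4 + 45*c^3 - 21*c^2 + 33*c - 18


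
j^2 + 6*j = j*(j + 6)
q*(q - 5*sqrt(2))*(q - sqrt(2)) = q^3 - 6*sqrt(2)*q^2 + 10*q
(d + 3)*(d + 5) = d^2 + 8*d + 15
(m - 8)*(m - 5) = m^2 - 13*m + 40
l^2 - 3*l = l*(l - 3)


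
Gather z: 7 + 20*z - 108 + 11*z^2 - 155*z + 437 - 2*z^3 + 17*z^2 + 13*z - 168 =-2*z^3 + 28*z^2 - 122*z + 168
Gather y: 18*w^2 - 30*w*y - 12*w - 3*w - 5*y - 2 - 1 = 18*w^2 - 15*w + y*(-30*w - 5) - 3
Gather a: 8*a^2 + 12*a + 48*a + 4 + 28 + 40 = 8*a^2 + 60*a + 72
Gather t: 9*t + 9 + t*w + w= t*(w + 9) + w + 9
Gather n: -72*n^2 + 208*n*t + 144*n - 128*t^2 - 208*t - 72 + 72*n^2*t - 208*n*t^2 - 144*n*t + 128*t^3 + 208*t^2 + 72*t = n^2*(72*t - 72) + n*(-208*t^2 + 64*t + 144) + 128*t^3 + 80*t^2 - 136*t - 72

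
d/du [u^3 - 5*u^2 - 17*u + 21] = 3*u^2 - 10*u - 17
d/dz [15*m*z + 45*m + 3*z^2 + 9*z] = 15*m + 6*z + 9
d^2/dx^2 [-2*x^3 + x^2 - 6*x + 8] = 2 - 12*x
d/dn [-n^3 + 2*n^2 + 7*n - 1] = -3*n^2 + 4*n + 7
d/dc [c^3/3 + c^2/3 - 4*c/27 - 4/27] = c^2 + 2*c/3 - 4/27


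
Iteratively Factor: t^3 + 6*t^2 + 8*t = (t + 2)*(t^2 + 4*t) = (t + 2)*(t + 4)*(t)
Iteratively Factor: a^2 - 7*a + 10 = (a - 2)*(a - 5)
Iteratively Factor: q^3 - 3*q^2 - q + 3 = (q - 1)*(q^2 - 2*q - 3) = (q - 3)*(q - 1)*(q + 1)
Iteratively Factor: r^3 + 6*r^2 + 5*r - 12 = (r + 3)*(r^2 + 3*r - 4) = (r - 1)*(r + 3)*(r + 4)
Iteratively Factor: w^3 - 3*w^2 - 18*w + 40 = (w + 4)*(w^2 - 7*w + 10) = (w - 2)*(w + 4)*(w - 5)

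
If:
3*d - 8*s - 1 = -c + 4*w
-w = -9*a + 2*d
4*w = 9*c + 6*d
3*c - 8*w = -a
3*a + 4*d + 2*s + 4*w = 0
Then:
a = 102/9167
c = -418/9167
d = 531/9167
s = -9/89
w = -144/9167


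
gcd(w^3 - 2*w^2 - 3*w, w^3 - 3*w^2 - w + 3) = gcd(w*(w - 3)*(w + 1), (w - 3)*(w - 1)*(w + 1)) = w^2 - 2*w - 3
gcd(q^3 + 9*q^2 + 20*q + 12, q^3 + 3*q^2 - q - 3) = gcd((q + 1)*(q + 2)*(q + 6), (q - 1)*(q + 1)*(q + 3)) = q + 1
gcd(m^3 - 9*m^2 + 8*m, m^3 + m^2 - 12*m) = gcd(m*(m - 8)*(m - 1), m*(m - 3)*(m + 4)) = m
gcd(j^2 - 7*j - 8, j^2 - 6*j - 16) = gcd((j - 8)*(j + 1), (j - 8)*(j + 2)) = j - 8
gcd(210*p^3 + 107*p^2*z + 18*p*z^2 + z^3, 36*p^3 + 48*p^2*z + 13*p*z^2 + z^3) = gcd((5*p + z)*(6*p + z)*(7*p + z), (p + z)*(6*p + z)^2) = 6*p + z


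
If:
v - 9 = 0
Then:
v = 9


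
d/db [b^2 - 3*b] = 2*b - 3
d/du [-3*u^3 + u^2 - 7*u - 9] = -9*u^2 + 2*u - 7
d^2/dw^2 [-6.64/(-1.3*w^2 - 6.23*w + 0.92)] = (-22.4432*w^2 - 107.55472*w + 6.64*(2.6*w + 6.23)*(5.2*w + 12.46) + 15.88288)/(1.3*w^2 + 6.23*w - 0.92)^3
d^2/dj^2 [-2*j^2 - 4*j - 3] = -4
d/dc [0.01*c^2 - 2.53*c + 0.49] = 0.02*c - 2.53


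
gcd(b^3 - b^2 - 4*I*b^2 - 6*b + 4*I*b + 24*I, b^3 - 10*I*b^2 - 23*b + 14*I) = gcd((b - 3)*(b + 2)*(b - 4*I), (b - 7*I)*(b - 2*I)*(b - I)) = 1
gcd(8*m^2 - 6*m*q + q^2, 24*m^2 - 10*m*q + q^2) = -4*m + q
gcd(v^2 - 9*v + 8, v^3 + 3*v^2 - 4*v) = v - 1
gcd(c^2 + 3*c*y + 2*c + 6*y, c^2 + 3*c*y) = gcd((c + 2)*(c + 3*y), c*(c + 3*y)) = c + 3*y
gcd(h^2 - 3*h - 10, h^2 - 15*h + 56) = 1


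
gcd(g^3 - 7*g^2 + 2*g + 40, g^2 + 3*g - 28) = g - 4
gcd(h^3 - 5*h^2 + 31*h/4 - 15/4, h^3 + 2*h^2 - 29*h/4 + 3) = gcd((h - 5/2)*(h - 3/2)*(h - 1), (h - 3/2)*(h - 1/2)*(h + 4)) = h - 3/2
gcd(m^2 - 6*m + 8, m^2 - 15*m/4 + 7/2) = m - 2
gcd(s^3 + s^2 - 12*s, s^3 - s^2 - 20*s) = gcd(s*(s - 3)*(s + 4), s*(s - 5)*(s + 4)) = s^2 + 4*s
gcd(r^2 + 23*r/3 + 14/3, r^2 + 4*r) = 1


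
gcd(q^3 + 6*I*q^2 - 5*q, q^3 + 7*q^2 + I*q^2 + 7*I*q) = q^2 + I*q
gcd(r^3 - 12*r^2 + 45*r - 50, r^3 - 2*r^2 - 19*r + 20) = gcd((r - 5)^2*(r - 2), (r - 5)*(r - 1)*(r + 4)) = r - 5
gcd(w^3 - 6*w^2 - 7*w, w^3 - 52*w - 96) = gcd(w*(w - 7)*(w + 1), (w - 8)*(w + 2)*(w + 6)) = 1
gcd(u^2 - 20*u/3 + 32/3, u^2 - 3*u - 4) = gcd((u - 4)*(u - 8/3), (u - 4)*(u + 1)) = u - 4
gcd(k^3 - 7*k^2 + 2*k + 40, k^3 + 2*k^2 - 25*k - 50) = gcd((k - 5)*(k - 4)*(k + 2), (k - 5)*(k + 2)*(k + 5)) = k^2 - 3*k - 10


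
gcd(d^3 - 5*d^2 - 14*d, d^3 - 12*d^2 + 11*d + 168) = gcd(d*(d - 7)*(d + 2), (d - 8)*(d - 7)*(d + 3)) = d - 7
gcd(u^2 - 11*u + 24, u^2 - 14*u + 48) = u - 8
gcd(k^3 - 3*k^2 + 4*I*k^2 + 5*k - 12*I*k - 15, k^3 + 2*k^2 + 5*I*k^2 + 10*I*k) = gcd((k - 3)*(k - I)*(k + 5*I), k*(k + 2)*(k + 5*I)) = k + 5*I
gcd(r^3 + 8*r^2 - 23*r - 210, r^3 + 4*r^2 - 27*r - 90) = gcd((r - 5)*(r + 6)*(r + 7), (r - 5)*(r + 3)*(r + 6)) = r^2 + r - 30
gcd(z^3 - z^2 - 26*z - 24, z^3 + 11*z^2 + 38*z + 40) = z + 4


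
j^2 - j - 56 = (j - 8)*(j + 7)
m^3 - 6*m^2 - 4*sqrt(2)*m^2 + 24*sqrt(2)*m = m*(m - 6)*(m - 4*sqrt(2))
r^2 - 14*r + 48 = (r - 8)*(r - 6)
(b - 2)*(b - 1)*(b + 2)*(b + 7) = b^4 + 6*b^3 - 11*b^2 - 24*b + 28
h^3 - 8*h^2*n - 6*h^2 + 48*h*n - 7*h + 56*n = (h - 7)*(h + 1)*(h - 8*n)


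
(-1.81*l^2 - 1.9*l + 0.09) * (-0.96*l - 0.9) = 1.7376*l^3 + 3.453*l^2 + 1.6236*l - 0.081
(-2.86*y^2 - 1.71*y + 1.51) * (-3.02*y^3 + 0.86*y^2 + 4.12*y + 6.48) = 8.6372*y^5 + 2.7046*y^4 - 17.814*y^3 - 24.2794*y^2 - 4.8596*y + 9.7848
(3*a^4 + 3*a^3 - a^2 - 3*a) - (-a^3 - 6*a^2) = 3*a^4 + 4*a^3 + 5*a^2 - 3*a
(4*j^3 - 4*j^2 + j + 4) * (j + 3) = 4*j^4 + 8*j^3 - 11*j^2 + 7*j + 12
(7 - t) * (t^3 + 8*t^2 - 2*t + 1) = -t^4 - t^3 + 58*t^2 - 15*t + 7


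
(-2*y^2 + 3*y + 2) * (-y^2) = 2*y^4 - 3*y^3 - 2*y^2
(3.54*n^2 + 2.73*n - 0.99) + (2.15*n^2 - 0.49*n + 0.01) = 5.69*n^2 + 2.24*n - 0.98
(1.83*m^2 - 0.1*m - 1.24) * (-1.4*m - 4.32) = -2.562*m^3 - 7.7656*m^2 + 2.168*m + 5.3568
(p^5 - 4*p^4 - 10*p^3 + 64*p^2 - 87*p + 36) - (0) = p^5 - 4*p^4 - 10*p^3 + 64*p^2 - 87*p + 36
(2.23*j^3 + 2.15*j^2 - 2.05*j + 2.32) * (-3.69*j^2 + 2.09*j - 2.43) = -8.2287*j^5 - 3.2728*j^4 + 6.6391*j^3 - 18.0698*j^2 + 9.8303*j - 5.6376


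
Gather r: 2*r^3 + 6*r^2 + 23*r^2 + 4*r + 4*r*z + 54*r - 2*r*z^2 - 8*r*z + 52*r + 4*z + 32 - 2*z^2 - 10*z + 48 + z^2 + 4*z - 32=2*r^3 + 29*r^2 + r*(-2*z^2 - 4*z + 110) - z^2 - 2*z + 48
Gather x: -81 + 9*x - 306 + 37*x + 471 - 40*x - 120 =6*x - 36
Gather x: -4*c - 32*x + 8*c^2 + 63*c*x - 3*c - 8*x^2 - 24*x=8*c^2 - 7*c - 8*x^2 + x*(63*c - 56)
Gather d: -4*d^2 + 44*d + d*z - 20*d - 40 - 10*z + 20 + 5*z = -4*d^2 + d*(z + 24) - 5*z - 20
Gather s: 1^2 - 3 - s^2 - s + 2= -s^2 - s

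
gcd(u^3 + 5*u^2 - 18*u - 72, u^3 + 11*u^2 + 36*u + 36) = u^2 + 9*u + 18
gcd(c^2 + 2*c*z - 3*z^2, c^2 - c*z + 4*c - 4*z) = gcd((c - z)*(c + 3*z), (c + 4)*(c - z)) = -c + z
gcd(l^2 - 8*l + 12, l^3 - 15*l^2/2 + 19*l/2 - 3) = l - 6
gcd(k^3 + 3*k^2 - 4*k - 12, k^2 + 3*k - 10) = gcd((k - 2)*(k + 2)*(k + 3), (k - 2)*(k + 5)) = k - 2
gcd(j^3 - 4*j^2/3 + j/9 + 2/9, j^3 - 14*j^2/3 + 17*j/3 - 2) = j^2 - 5*j/3 + 2/3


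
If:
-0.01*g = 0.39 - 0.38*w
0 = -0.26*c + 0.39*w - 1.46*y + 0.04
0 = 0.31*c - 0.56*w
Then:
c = 0.906882591093117 - 33.1012145748988*y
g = -696.307692307692*y - 19.9230769230769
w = 0.502024291497976 - 18.3238866396761*y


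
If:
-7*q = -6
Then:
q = 6/7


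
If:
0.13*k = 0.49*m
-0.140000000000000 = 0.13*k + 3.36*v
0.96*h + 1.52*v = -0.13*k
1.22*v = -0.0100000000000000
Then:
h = 0.13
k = -0.87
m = -0.23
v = -0.01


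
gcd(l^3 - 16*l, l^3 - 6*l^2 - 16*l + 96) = l^2 - 16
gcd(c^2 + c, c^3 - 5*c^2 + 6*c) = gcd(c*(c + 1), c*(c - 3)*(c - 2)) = c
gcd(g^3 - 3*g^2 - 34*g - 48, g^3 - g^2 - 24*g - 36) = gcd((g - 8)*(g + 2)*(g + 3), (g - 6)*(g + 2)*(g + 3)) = g^2 + 5*g + 6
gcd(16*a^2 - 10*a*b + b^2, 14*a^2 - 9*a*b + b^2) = 2*a - b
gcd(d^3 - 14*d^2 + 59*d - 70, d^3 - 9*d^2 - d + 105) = d^2 - 12*d + 35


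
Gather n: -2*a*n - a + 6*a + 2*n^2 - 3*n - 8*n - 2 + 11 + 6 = 5*a + 2*n^2 + n*(-2*a - 11) + 15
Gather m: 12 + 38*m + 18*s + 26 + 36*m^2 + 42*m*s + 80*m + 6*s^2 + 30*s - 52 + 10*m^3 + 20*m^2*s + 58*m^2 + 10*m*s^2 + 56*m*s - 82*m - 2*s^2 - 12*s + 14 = 10*m^3 + m^2*(20*s + 94) + m*(10*s^2 + 98*s + 36) + 4*s^2 + 36*s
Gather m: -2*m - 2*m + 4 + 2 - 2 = 4 - 4*m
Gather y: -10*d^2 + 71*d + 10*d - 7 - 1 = -10*d^2 + 81*d - 8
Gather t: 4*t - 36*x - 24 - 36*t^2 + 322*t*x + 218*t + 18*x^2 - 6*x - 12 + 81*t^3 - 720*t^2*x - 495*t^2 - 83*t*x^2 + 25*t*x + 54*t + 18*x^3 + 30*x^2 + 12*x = 81*t^3 + t^2*(-720*x - 531) + t*(-83*x^2 + 347*x + 276) + 18*x^3 + 48*x^2 - 30*x - 36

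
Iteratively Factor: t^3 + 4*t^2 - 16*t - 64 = (t + 4)*(t^2 - 16) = (t + 4)^2*(t - 4)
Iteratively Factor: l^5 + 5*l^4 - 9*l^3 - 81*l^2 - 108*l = (l - 4)*(l^4 + 9*l^3 + 27*l^2 + 27*l) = (l - 4)*(l + 3)*(l^3 + 6*l^2 + 9*l) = l*(l - 4)*(l + 3)*(l^2 + 6*l + 9) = l*(l - 4)*(l + 3)^2*(l + 3)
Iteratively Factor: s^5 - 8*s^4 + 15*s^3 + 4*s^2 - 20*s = (s - 5)*(s^4 - 3*s^3 + 4*s) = (s - 5)*(s + 1)*(s^3 - 4*s^2 + 4*s) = (s - 5)*(s - 2)*(s + 1)*(s^2 - 2*s) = s*(s - 5)*(s - 2)*(s + 1)*(s - 2)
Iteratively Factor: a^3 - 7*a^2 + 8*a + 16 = (a - 4)*(a^2 - 3*a - 4) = (a - 4)*(a + 1)*(a - 4)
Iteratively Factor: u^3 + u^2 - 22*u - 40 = (u + 2)*(u^2 - u - 20) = (u + 2)*(u + 4)*(u - 5)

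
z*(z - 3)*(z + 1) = z^3 - 2*z^2 - 3*z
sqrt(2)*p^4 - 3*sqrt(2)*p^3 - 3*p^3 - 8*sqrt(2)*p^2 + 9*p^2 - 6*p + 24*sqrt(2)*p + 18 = (p - 3)*(p - 3*sqrt(2))*(p + sqrt(2))*(sqrt(2)*p + 1)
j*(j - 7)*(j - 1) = j^3 - 8*j^2 + 7*j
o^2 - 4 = (o - 2)*(o + 2)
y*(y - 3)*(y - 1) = y^3 - 4*y^2 + 3*y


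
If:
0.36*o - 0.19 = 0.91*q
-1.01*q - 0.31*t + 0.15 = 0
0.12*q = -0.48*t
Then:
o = 0.93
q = 0.16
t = -0.04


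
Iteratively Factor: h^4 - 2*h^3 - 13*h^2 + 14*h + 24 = (h + 1)*(h^3 - 3*h^2 - 10*h + 24) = (h - 2)*(h + 1)*(h^2 - h - 12) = (h - 4)*(h - 2)*(h + 1)*(h + 3)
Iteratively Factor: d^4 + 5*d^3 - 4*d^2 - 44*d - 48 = (d + 4)*(d^3 + d^2 - 8*d - 12) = (d - 3)*(d + 4)*(d^2 + 4*d + 4) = (d - 3)*(d + 2)*(d + 4)*(d + 2)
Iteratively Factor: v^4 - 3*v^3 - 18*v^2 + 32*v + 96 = (v + 2)*(v^3 - 5*v^2 - 8*v + 48) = (v - 4)*(v + 2)*(v^2 - v - 12) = (v - 4)^2*(v + 2)*(v + 3)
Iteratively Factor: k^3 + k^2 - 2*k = (k + 2)*(k^2 - k) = (k - 1)*(k + 2)*(k)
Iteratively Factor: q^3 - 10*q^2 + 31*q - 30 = (q - 2)*(q^2 - 8*q + 15) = (q - 5)*(q - 2)*(q - 3)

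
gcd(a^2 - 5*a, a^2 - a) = a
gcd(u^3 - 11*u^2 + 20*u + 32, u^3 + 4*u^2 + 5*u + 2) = u + 1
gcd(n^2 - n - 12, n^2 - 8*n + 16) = n - 4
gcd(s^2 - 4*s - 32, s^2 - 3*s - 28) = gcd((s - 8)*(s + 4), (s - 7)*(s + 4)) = s + 4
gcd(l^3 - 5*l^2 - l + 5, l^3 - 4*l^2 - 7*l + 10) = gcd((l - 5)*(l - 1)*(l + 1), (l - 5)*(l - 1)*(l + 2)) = l^2 - 6*l + 5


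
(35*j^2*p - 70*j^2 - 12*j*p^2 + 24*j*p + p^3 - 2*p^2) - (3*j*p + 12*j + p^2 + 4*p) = 35*j^2*p - 70*j^2 - 12*j*p^2 + 21*j*p - 12*j + p^3 - 3*p^2 - 4*p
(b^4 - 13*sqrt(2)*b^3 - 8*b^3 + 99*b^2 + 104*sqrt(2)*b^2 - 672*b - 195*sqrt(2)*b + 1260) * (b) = b^5 - 13*sqrt(2)*b^4 - 8*b^4 + 99*b^3 + 104*sqrt(2)*b^3 - 672*b^2 - 195*sqrt(2)*b^2 + 1260*b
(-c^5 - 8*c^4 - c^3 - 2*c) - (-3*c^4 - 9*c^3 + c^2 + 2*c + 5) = -c^5 - 5*c^4 + 8*c^3 - c^2 - 4*c - 5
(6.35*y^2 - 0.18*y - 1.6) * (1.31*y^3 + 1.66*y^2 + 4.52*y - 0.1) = 8.3185*y^5 + 10.3052*y^4 + 26.3072*y^3 - 4.1046*y^2 - 7.214*y + 0.16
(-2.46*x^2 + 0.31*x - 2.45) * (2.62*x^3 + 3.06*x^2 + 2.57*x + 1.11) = -6.4452*x^5 - 6.7154*x^4 - 11.7926*x^3 - 9.4309*x^2 - 5.9524*x - 2.7195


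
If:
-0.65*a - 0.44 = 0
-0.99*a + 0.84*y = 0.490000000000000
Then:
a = -0.68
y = -0.21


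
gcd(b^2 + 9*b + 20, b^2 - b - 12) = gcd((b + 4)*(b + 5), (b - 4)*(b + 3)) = 1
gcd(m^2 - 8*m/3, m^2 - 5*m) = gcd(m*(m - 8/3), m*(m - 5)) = m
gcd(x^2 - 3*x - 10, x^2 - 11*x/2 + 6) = 1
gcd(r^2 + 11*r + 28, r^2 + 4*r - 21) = r + 7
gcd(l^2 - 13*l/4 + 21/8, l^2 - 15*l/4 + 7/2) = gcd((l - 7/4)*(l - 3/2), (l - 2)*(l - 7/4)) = l - 7/4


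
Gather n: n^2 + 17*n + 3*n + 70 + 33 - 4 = n^2 + 20*n + 99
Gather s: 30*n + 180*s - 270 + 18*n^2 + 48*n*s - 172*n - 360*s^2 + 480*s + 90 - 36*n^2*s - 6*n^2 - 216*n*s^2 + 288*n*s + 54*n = 12*n^2 - 88*n + s^2*(-216*n - 360) + s*(-36*n^2 + 336*n + 660) - 180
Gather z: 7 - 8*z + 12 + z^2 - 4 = z^2 - 8*z + 15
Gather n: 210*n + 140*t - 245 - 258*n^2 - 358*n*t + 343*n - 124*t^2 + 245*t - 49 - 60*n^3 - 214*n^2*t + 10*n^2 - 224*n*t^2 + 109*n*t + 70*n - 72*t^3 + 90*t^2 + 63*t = -60*n^3 + n^2*(-214*t - 248) + n*(-224*t^2 - 249*t + 623) - 72*t^3 - 34*t^2 + 448*t - 294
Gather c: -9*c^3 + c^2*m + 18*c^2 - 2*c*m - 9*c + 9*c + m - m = -9*c^3 + c^2*(m + 18) - 2*c*m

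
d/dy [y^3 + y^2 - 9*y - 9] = 3*y^2 + 2*y - 9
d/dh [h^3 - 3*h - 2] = 3*h^2 - 3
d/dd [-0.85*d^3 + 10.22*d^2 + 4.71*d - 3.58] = -2.55*d^2 + 20.44*d + 4.71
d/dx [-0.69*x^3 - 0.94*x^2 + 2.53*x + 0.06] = -2.07*x^2 - 1.88*x + 2.53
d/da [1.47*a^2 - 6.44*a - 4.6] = 2.94*a - 6.44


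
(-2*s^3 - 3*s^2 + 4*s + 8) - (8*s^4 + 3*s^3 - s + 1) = -8*s^4 - 5*s^3 - 3*s^2 + 5*s + 7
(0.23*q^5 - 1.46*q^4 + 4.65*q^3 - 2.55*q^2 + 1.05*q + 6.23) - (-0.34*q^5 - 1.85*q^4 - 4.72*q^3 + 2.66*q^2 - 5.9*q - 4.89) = 0.57*q^5 + 0.39*q^4 + 9.37*q^3 - 5.21*q^2 + 6.95*q + 11.12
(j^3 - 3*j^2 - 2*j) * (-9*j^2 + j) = -9*j^5 + 28*j^4 + 15*j^3 - 2*j^2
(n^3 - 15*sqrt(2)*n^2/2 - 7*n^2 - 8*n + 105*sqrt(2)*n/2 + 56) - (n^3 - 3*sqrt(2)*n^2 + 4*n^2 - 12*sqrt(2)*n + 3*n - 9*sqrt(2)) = -11*n^2 - 9*sqrt(2)*n^2/2 - 11*n + 129*sqrt(2)*n/2 + 9*sqrt(2) + 56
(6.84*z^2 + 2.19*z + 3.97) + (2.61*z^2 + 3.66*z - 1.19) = 9.45*z^2 + 5.85*z + 2.78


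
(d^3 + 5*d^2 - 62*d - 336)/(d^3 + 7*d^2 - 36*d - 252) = (d - 8)/(d - 6)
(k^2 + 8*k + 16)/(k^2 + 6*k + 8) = (k + 4)/(k + 2)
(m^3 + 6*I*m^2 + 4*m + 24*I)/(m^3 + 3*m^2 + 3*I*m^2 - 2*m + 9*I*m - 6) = (m^2 + 4*I*m + 12)/(m^2 + m*(3 + I) + 3*I)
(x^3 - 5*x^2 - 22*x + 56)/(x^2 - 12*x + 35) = (x^2 + 2*x - 8)/(x - 5)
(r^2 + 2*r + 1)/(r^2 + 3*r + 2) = (r + 1)/(r + 2)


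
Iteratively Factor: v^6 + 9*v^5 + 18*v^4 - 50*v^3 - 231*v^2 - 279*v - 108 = (v + 3)*(v^5 + 6*v^4 - 50*v^2 - 81*v - 36) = (v + 3)^2*(v^4 + 3*v^3 - 9*v^2 - 23*v - 12) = (v + 1)*(v + 3)^2*(v^3 + 2*v^2 - 11*v - 12) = (v + 1)^2*(v + 3)^2*(v^2 + v - 12) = (v + 1)^2*(v + 3)^2*(v + 4)*(v - 3)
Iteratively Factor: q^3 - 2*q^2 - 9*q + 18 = (q + 3)*(q^2 - 5*q + 6) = (q - 3)*(q + 3)*(q - 2)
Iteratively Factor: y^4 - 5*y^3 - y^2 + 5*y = (y - 5)*(y^3 - y) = (y - 5)*(y - 1)*(y^2 + y) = (y - 5)*(y - 1)*(y + 1)*(y)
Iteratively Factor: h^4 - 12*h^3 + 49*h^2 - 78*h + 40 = (h - 5)*(h^3 - 7*h^2 + 14*h - 8) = (h - 5)*(h - 2)*(h^2 - 5*h + 4) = (h - 5)*(h - 2)*(h - 1)*(h - 4)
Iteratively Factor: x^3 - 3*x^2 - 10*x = (x)*(x^2 - 3*x - 10) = x*(x + 2)*(x - 5)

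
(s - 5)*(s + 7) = s^2 + 2*s - 35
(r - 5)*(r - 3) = r^2 - 8*r + 15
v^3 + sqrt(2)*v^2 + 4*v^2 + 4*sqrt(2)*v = v*(v + 4)*(v + sqrt(2))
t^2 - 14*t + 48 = (t - 8)*(t - 6)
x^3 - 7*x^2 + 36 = (x - 6)*(x - 3)*(x + 2)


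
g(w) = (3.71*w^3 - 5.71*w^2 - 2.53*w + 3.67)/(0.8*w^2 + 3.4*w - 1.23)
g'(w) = (-1.6*w - 3.4)*(3.71*w^3 - 5.71*w^2 - 2.53*w + 3.67)/(0.8*w^2 + 3.4*w - 1.23)^2 + (11.13*w^2 - 11.42*w - 2.53)/(0.8*w^2 + 3.4*w - 1.23) = (2.968*w^4 + 25.228*w^3 - 31.0799*w^2 + 8.1746*w - 9.3661)/(0.64*w^4 + 5.44*w^3 + 9.592*w^2 - 8.364*w + 1.5129)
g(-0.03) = -2.81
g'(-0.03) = -5.44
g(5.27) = 9.63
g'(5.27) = 3.40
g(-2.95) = 31.13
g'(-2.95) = -39.35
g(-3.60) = 75.54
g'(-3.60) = -116.41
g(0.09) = -3.70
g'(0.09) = -10.53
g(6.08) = 12.47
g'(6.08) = 3.59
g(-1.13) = 1.51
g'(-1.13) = -5.48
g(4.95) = 8.56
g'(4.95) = 3.32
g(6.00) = 12.18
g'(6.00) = 3.57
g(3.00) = 2.77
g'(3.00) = 2.51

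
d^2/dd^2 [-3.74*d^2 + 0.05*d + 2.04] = -7.48000000000000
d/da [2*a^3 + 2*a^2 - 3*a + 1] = 6*a^2 + 4*a - 3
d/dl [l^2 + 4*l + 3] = 2*l + 4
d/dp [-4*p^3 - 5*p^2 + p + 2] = -12*p^2 - 10*p + 1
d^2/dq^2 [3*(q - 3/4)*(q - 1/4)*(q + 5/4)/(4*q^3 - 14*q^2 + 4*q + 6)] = 9*(320*q^6 - 528*q^5 + 240*q^4 - 1196*q^3 + 2331*q^2 - 1152*q + 309)/(64*(8*q^9 - 84*q^8 + 318*q^7 - 475*q^6 + 66*q^5 + 429*q^4 - 190*q^3 - 153*q^2 + 54*q + 27))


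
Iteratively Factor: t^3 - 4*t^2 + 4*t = (t - 2)*(t^2 - 2*t) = t*(t - 2)*(t - 2)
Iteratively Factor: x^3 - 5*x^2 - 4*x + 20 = (x - 5)*(x^2 - 4) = (x - 5)*(x - 2)*(x + 2)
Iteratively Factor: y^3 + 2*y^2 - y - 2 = (y + 2)*(y^2 - 1) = (y + 1)*(y + 2)*(y - 1)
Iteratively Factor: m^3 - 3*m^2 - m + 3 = (m - 1)*(m^2 - 2*m - 3) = (m - 3)*(m - 1)*(m + 1)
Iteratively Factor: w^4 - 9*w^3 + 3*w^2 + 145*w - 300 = (w + 4)*(w^3 - 13*w^2 + 55*w - 75) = (w - 5)*(w + 4)*(w^2 - 8*w + 15) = (w - 5)^2*(w + 4)*(w - 3)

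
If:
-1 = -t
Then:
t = 1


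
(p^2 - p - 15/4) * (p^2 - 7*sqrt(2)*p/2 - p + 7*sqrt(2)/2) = p^4 - 7*sqrt(2)*p^3/2 - 2*p^3 - 11*p^2/4 + 7*sqrt(2)*p^2 + 15*p/4 + 77*sqrt(2)*p/8 - 105*sqrt(2)/8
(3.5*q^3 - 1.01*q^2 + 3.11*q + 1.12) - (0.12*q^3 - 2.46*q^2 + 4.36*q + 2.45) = 3.38*q^3 + 1.45*q^2 - 1.25*q - 1.33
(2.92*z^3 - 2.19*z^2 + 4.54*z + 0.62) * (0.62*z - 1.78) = 1.8104*z^4 - 6.5554*z^3 + 6.713*z^2 - 7.6968*z - 1.1036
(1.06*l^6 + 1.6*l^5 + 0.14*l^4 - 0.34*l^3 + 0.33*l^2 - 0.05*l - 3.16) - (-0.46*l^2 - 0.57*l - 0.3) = 1.06*l^6 + 1.6*l^5 + 0.14*l^4 - 0.34*l^3 + 0.79*l^2 + 0.52*l - 2.86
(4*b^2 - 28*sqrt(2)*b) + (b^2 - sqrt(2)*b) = 5*b^2 - 29*sqrt(2)*b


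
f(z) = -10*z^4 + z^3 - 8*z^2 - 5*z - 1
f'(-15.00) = 135910.00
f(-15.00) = -511351.00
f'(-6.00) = 8839.00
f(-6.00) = -13435.00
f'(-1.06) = 62.97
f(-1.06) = -18.50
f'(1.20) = -89.00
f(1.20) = -37.53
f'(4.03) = -2638.79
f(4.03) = -2723.29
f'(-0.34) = 2.36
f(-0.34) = -0.40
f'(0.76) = -32.99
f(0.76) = -12.32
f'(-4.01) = 2686.65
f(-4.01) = -2759.77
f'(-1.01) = 55.43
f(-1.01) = -15.55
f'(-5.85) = 8199.33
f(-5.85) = -12157.53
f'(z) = -40*z^3 + 3*z^2 - 16*z - 5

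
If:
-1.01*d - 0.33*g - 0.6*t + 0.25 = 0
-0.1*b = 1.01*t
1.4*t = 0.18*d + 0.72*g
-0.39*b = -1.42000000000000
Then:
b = 3.64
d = 0.75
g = -0.89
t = -0.36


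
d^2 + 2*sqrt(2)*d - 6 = (d - sqrt(2))*(d + 3*sqrt(2))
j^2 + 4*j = j*(j + 4)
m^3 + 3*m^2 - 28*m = m*(m - 4)*(m + 7)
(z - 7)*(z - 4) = z^2 - 11*z + 28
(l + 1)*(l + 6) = l^2 + 7*l + 6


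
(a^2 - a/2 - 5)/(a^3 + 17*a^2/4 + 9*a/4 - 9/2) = 2*(2*a - 5)/(4*a^2 + 9*a - 9)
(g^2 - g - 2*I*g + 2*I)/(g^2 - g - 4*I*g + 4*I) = (g - 2*I)/(g - 4*I)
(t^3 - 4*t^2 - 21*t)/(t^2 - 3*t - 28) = t*(t + 3)/(t + 4)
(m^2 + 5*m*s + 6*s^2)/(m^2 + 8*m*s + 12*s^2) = (m + 3*s)/(m + 6*s)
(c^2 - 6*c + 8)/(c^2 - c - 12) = (c - 2)/(c + 3)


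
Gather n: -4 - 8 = -12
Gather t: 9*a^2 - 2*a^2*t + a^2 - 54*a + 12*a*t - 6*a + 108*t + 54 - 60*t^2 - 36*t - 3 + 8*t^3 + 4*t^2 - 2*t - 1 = 10*a^2 - 60*a + 8*t^3 - 56*t^2 + t*(-2*a^2 + 12*a + 70) + 50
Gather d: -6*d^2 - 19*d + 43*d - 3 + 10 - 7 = -6*d^2 + 24*d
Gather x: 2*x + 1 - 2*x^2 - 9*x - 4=-2*x^2 - 7*x - 3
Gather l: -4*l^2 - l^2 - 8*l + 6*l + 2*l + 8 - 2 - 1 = 5 - 5*l^2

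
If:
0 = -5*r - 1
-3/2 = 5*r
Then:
No Solution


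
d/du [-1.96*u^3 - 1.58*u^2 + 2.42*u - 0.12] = -5.88*u^2 - 3.16*u + 2.42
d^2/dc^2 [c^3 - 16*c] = 6*c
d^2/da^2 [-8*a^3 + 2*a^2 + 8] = 4 - 48*a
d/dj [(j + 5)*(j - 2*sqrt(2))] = 2*j - 2*sqrt(2) + 5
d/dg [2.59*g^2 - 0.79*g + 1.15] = 5.18*g - 0.79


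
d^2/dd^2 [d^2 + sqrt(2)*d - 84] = 2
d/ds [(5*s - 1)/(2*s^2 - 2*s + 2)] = (5*s^2 - 5*s - (2*s - 1)*(5*s - 1) + 5)/(2*(s^2 - s + 1)^2)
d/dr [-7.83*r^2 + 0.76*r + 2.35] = 0.76 - 15.66*r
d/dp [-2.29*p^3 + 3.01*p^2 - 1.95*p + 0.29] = -6.87*p^2 + 6.02*p - 1.95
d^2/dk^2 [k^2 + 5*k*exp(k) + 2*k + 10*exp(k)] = 5*k*exp(k) + 20*exp(k) + 2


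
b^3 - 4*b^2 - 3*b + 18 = (b - 3)^2*(b + 2)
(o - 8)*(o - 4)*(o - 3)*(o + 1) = o^4 - 14*o^3 + 53*o^2 - 28*o - 96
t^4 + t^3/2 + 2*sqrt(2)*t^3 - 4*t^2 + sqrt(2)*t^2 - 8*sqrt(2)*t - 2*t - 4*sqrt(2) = (t - 2)*(t + 1/2)*(t + 2)*(t + 2*sqrt(2))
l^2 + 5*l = l*(l + 5)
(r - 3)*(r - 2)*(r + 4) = r^3 - r^2 - 14*r + 24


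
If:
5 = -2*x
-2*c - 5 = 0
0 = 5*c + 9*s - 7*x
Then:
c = -5/2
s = -5/9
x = -5/2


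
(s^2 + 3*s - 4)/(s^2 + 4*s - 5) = (s + 4)/(s + 5)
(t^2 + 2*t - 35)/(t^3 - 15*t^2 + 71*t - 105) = (t + 7)/(t^2 - 10*t + 21)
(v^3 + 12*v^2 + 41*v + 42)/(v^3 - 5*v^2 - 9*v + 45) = (v^2 + 9*v + 14)/(v^2 - 8*v + 15)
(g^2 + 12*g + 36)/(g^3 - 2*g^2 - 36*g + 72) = (g + 6)/(g^2 - 8*g + 12)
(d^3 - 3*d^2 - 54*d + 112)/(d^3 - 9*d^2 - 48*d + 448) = (d - 2)/(d - 8)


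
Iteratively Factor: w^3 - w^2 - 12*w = (w)*(w^2 - w - 12) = w*(w - 4)*(w + 3)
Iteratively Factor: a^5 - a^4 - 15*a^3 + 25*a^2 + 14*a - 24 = (a - 2)*(a^4 + a^3 - 13*a^2 - a + 12) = (a - 2)*(a + 4)*(a^3 - 3*a^2 - a + 3) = (a - 3)*(a - 2)*(a + 4)*(a^2 - 1) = (a - 3)*(a - 2)*(a + 1)*(a + 4)*(a - 1)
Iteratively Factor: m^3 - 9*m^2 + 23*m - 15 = (m - 1)*(m^2 - 8*m + 15) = (m - 5)*(m - 1)*(m - 3)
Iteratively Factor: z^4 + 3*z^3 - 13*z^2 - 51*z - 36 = (z + 1)*(z^3 + 2*z^2 - 15*z - 36) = (z + 1)*(z + 3)*(z^2 - z - 12) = (z - 4)*(z + 1)*(z + 3)*(z + 3)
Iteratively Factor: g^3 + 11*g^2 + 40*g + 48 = (g + 3)*(g^2 + 8*g + 16) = (g + 3)*(g + 4)*(g + 4)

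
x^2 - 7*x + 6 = (x - 6)*(x - 1)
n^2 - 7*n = n*(n - 7)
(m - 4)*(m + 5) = m^2 + m - 20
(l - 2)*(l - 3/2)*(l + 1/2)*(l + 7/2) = l^4 + l^3/2 - 37*l^2/4 + 47*l/8 + 21/4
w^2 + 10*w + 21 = (w + 3)*(w + 7)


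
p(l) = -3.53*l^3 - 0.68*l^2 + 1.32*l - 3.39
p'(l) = -10.59*l^2 - 1.36*l + 1.32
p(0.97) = -5.97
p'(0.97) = -9.96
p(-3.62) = 150.38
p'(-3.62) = -132.53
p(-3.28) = 109.53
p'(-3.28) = -108.15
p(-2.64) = 53.34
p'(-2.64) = -68.90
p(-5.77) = 644.47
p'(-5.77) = -343.40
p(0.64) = -3.75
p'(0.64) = -3.89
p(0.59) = -3.57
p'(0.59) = -3.17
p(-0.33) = -3.77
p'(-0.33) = 0.62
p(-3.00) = 81.84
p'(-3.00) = -89.91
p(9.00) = -2619.96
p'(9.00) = -868.71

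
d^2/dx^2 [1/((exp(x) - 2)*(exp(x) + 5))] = (4*exp(3*x) + 9*exp(2*x) + 49*exp(x) + 30)*exp(x)/(exp(6*x) + 9*exp(5*x) - 3*exp(4*x) - 153*exp(3*x) + 30*exp(2*x) + 900*exp(x) - 1000)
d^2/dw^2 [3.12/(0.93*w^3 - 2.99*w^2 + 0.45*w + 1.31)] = ((18.6576 - 17.4096*w)*(0.93*w^3 - 2.99*w^2 + 0.45*w + 1.31) + 3.12*(2.79*w^2 - 5.98*w + 0.45)*(5.58*w^2 - 11.96*w + 0.9))/(0.93*w^3 - 2.99*w^2 + 0.45*w + 1.31)^3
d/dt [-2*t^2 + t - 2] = 1 - 4*t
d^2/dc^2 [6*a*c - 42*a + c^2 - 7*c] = 2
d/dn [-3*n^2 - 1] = -6*n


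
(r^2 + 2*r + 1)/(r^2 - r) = (r^2 + 2*r + 1)/(r*(r - 1))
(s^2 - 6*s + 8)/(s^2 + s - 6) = (s - 4)/(s + 3)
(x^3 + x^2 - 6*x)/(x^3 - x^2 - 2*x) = (x + 3)/(x + 1)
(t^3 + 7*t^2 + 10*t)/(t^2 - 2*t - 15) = t*(t^2 + 7*t + 10)/(t^2 - 2*t - 15)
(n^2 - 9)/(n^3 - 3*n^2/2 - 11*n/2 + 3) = 2*(n + 3)/(2*n^2 + 3*n - 2)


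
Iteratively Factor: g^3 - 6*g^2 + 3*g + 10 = (g + 1)*(g^2 - 7*g + 10) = (g - 5)*(g + 1)*(g - 2)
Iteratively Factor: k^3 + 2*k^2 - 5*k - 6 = (k + 1)*(k^2 + k - 6) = (k + 1)*(k + 3)*(k - 2)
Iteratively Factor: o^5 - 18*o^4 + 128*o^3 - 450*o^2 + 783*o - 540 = (o - 3)*(o^4 - 15*o^3 + 83*o^2 - 201*o + 180) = (o - 3)^2*(o^3 - 12*o^2 + 47*o - 60) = (o - 3)^3*(o^2 - 9*o + 20) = (o - 5)*(o - 3)^3*(o - 4)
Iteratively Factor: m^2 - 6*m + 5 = (m - 1)*(m - 5)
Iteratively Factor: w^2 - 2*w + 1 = (w - 1)*(w - 1)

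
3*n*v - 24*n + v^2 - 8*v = (3*n + v)*(v - 8)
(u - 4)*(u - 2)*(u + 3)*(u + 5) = u^4 + 2*u^3 - 25*u^2 - 26*u + 120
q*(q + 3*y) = q^2 + 3*q*y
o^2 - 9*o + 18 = (o - 6)*(o - 3)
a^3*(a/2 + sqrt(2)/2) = a^4/2 + sqrt(2)*a^3/2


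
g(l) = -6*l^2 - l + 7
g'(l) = -12*l - 1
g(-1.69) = -8.45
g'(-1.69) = 19.28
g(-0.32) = 6.71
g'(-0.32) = 2.84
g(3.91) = -88.64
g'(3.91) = -47.92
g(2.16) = -23.15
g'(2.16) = -26.92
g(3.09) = -53.38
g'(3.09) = -38.08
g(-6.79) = -262.83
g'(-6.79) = 80.48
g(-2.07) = -16.64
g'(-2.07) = 23.84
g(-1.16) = 0.09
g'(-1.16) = 12.92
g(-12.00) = -845.00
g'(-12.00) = 143.00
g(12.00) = -869.00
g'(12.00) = -145.00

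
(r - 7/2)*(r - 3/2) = r^2 - 5*r + 21/4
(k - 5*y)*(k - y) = k^2 - 6*k*y + 5*y^2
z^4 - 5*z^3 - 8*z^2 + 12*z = z*(z - 6)*(z - 1)*(z + 2)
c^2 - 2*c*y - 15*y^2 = (c - 5*y)*(c + 3*y)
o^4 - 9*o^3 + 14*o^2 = o^2*(o - 7)*(o - 2)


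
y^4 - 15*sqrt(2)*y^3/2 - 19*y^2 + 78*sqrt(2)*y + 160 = (y - 8*sqrt(2))*(y - 5*sqrt(2)/2)*(y + sqrt(2))*(y + 2*sqrt(2))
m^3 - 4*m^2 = m^2*(m - 4)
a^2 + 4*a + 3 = (a + 1)*(a + 3)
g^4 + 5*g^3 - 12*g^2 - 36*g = g*(g - 3)*(g + 2)*(g + 6)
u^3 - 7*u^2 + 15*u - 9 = (u - 3)^2*(u - 1)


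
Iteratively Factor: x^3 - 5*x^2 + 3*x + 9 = (x + 1)*(x^2 - 6*x + 9) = (x - 3)*(x + 1)*(x - 3)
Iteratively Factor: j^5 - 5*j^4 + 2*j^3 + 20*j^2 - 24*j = (j)*(j^4 - 5*j^3 + 2*j^2 + 20*j - 24) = j*(j - 3)*(j^3 - 2*j^2 - 4*j + 8) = j*(j - 3)*(j + 2)*(j^2 - 4*j + 4) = j*(j - 3)*(j - 2)*(j + 2)*(j - 2)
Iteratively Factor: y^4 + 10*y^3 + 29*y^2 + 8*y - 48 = (y + 4)*(y^3 + 6*y^2 + 5*y - 12) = (y + 3)*(y + 4)*(y^2 + 3*y - 4) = (y + 3)*(y + 4)^2*(y - 1)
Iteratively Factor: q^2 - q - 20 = (q - 5)*(q + 4)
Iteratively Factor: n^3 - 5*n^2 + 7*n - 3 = (n - 1)*(n^2 - 4*n + 3) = (n - 1)^2*(n - 3)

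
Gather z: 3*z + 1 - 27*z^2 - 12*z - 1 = -27*z^2 - 9*z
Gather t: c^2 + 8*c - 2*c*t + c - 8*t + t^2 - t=c^2 + 9*c + t^2 + t*(-2*c - 9)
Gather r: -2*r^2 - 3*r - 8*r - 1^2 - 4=-2*r^2 - 11*r - 5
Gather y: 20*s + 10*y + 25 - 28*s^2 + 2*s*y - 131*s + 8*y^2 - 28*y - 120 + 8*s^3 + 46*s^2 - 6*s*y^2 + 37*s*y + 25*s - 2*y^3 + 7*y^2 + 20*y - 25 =8*s^3 + 18*s^2 - 86*s - 2*y^3 + y^2*(15 - 6*s) + y*(39*s + 2) - 120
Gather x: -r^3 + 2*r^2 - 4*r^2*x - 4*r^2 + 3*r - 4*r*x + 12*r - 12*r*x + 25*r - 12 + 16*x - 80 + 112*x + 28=-r^3 - 2*r^2 + 40*r + x*(-4*r^2 - 16*r + 128) - 64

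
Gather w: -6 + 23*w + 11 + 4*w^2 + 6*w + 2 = 4*w^2 + 29*w + 7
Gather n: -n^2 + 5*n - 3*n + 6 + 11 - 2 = -n^2 + 2*n + 15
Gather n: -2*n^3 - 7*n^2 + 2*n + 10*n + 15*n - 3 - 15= -2*n^3 - 7*n^2 + 27*n - 18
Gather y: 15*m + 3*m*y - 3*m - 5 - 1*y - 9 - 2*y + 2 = 12*m + y*(3*m - 3) - 12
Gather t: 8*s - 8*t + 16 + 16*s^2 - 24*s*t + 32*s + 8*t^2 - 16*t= 16*s^2 + 40*s + 8*t^2 + t*(-24*s - 24) + 16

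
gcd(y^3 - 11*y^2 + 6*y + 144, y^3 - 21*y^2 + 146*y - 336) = y^2 - 14*y + 48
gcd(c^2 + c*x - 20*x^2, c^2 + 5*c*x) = c + 5*x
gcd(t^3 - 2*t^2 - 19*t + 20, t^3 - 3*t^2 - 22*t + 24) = t^2 + 3*t - 4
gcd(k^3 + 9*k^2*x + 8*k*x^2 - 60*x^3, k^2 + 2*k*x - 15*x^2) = k + 5*x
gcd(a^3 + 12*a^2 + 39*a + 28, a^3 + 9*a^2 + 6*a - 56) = a^2 + 11*a + 28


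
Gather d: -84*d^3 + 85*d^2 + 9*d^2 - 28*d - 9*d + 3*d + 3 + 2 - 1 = -84*d^3 + 94*d^2 - 34*d + 4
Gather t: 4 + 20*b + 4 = 20*b + 8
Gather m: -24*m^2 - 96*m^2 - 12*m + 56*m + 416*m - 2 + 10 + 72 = -120*m^2 + 460*m + 80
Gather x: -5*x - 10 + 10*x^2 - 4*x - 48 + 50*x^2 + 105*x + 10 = 60*x^2 + 96*x - 48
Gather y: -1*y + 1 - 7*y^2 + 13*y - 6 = -7*y^2 + 12*y - 5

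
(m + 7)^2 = m^2 + 14*m + 49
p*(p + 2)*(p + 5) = p^3 + 7*p^2 + 10*p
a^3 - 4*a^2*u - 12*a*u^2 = a*(a - 6*u)*(a + 2*u)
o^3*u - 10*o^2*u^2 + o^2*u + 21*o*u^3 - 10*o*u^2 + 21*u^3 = (o - 7*u)*(o - 3*u)*(o*u + u)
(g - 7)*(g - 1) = g^2 - 8*g + 7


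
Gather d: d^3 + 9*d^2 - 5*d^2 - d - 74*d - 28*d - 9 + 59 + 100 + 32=d^3 + 4*d^2 - 103*d + 182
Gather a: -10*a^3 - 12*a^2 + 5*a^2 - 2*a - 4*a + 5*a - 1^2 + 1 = -10*a^3 - 7*a^2 - a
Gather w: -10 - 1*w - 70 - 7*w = -8*w - 80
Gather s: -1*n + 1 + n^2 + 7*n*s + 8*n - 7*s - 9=n^2 + 7*n + s*(7*n - 7) - 8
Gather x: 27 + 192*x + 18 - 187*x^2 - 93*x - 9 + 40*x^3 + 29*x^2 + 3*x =40*x^3 - 158*x^2 + 102*x + 36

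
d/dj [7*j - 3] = 7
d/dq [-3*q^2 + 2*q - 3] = 2 - 6*q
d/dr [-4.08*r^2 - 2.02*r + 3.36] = -8.16*r - 2.02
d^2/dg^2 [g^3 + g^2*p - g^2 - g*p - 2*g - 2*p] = 6*g + 2*p - 2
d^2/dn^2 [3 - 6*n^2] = -12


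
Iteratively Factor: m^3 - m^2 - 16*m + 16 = (m + 4)*(m^2 - 5*m + 4) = (m - 4)*(m + 4)*(m - 1)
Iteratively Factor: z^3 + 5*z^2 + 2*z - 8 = (z - 1)*(z^2 + 6*z + 8) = (z - 1)*(z + 4)*(z + 2)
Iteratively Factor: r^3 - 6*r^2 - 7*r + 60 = (r + 3)*(r^2 - 9*r + 20) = (r - 5)*(r + 3)*(r - 4)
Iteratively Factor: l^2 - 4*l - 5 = (l - 5)*(l + 1)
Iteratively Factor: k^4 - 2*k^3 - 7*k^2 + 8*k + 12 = (k + 1)*(k^3 - 3*k^2 - 4*k + 12) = (k + 1)*(k + 2)*(k^2 - 5*k + 6) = (k - 2)*(k + 1)*(k + 2)*(k - 3)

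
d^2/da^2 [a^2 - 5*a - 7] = 2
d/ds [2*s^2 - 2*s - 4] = 4*s - 2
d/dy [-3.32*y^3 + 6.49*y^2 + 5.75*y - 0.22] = -9.96*y^2 + 12.98*y + 5.75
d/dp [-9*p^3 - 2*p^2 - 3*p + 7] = -27*p^2 - 4*p - 3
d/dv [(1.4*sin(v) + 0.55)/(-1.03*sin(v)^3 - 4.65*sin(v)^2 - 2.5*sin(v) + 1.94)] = (2.884*sin(v)^3 + 8.2095*sin(v)^2 + 5.115*sin(v) + 4.091)*cos(v)/(1.0609*sin(v)^6 + 9.579*sin(v)^5 + 26.7725*sin(v)^4 + 19.2536*sin(v)^3 - 11.792*sin(v)^2 - 9.7*sin(v) + 3.7636)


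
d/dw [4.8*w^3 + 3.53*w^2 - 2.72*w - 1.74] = 14.4*w^2 + 7.06*w - 2.72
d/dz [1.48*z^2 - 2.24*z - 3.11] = 2.96*z - 2.24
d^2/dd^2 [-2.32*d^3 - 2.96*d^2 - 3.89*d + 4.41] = -13.92*d - 5.92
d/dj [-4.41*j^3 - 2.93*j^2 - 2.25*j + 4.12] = -13.23*j^2 - 5.86*j - 2.25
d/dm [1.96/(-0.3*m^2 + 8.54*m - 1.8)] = (1.176*m - 16.7384)/(0.3*m^2 - 8.54*m + 1.8)^2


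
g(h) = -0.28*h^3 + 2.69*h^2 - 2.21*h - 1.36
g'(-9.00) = -118.67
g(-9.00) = 440.54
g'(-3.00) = -25.91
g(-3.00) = 37.04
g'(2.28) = 5.69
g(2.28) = 4.27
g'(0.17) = -1.32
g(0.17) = -1.66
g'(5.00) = 3.69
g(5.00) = 19.84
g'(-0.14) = -2.98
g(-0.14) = -1.00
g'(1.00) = 2.33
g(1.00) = -1.16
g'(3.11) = 6.40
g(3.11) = 9.36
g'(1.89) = 4.96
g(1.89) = 2.18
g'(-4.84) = -47.93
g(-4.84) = 104.10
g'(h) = -0.84*h^2 + 5.38*h - 2.21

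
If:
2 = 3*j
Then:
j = 2/3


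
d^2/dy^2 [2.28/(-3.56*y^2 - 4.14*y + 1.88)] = (57.791616*y^2 + 67.207104*y - 2.28*(7.12*y + 4.14)*(14.24*y + 8.28) - 30.519168)/(3.56*y^2 + 4.14*y - 1.88)^3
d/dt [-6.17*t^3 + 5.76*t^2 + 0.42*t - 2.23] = -18.51*t^2 + 11.52*t + 0.42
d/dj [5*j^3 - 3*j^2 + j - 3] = 15*j^2 - 6*j + 1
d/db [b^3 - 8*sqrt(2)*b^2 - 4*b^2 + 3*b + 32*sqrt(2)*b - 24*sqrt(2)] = 3*b^2 - 16*sqrt(2)*b - 8*b + 3 + 32*sqrt(2)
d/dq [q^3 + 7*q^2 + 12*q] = 3*q^2 + 14*q + 12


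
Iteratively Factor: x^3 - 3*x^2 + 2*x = (x - 2)*(x^2 - x) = (x - 2)*(x - 1)*(x)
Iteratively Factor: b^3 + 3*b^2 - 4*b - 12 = (b + 2)*(b^2 + b - 6) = (b - 2)*(b + 2)*(b + 3)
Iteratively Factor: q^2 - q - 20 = (q + 4)*(q - 5)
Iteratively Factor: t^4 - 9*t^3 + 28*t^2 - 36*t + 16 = (t - 2)*(t^3 - 7*t^2 + 14*t - 8) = (t - 2)^2*(t^2 - 5*t + 4) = (t - 2)^2*(t - 1)*(t - 4)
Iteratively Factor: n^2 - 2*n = (n)*(n - 2)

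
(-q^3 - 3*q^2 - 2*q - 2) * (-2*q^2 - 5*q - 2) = 2*q^5 + 11*q^4 + 21*q^3 + 20*q^2 + 14*q + 4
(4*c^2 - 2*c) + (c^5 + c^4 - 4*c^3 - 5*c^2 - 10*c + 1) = c^5 + c^4 - 4*c^3 - c^2 - 12*c + 1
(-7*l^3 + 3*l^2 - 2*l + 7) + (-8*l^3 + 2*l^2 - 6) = -15*l^3 + 5*l^2 - 2*l + 1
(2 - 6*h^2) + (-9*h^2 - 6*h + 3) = -15*h^2 - 6*h + 5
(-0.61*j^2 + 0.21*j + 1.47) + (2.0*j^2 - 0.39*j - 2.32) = 1.39*j^2 - 0.18*j - 0.85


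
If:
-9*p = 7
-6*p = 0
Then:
No Solution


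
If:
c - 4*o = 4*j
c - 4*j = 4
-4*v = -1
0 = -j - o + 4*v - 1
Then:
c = 0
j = -1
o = 1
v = 1/4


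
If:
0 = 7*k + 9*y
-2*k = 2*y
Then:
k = 0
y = 0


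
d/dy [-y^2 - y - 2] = -2*y - 1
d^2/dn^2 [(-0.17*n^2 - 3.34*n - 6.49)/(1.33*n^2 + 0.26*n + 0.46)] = (-11.69868*n^3 - 68.25693*n^2 - 1.20498*n + 7.7907)/(2.352637*n^6 + 1.379742*n^5 + 2.710806*n^4 + 0.971984*n^3 + 0.937572*n^2 + 0.165048*n + 0.097336)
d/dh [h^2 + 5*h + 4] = 2*h + 5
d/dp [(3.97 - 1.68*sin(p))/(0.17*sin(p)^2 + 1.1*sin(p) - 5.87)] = (0.2856*sin(p)^2 - 1.3498*sin(p) + 5.4946)*cos(p)/(0.0289*sin(p)^4 + 0.374*sin(p)^3 - 0.7858*sin(p)^2 - 12.914*sin(p) + 34.4569)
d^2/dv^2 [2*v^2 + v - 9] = 4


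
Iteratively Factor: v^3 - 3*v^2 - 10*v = (v + 2)*(v^2 - 5*v) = (v - 5)*(v + 2)*(v)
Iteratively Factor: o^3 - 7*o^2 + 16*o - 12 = (o - 2)*(o^2 - 5*o + 6) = (o - 2)^2*(o - 3)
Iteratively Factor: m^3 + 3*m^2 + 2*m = (m)*(m^2 + 3*m + 2) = m*(m + 1)*(m + 2)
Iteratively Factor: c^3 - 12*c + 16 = (c - 2)*(c^2 + 2*c - 8) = (c - 2)*(c + 4)*(c - 2)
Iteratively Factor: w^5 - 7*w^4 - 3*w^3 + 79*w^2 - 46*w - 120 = (w - 4)*(w^4 - 3*w^3 - 15*w^2 + 19*w + 30) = (w - 4)*(w + 3)*(w^3 - 6*w^2 + 3*w + 10) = (w - 5)*(w - 4)*(w + 3)*(w^2 - w - 2) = (w - 5)*(w - 4)*(w + 1)*(w + 3)*(w - 2)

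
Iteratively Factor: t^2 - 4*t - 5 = (t + 1)*(t - 5)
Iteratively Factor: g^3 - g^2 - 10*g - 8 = (g + 1)*(g^2 - 2*g - 8) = (g - 4)*(g + 1)*(g + 2)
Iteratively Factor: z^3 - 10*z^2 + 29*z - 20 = (z - 5)*(z^2 - 5*z + 4) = (z - 5)*(z - 1)*(z - 4)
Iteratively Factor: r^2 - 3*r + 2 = (r - 2)*(r - 1)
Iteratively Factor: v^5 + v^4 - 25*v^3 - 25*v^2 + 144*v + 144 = (v - 3)*(v^4 + 4*v^3 - 13*v^2 - 64*v - 48) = (v - 3)*(v + 3)*(v^3 + v^2 - 16*v - 16) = (v - 4)*(v - 3)*(v + 3)*(v^2 + 5*v + 4) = (v - 4)*(v - 3)*(v + 3)*(v + 4)*(v + 1)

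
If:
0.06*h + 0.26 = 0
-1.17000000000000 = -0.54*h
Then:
No Solution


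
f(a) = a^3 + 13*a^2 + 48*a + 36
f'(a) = 3*a^2 + 26*a + 48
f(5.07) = 743.85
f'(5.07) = 256.93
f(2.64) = 271.72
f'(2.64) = 137.55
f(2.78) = 291.39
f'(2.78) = 143.47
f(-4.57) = -7.30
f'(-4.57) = -8.17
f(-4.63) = -6.81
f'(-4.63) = -8.07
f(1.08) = 104.26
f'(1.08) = 79.58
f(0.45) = 60.32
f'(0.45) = 60.31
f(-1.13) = -3.08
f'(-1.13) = 22.45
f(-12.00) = -396.00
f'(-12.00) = 168.00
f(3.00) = 324.00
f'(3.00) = 153.00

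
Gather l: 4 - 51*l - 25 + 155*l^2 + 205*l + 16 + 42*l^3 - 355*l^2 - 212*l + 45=42*l^3 - 200*l^2 - 58*l + 40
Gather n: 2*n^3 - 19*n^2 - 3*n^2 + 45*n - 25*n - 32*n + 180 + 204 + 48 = 2*n^3 - 22*n^2 - 12*n + 432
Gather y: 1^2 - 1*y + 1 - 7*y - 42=-8*y - 40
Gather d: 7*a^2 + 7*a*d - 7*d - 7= 7*a^2 + d*(7*a - 7) - 7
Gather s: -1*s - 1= -s - 1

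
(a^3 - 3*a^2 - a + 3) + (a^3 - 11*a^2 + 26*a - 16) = 2*a^3 - 14*a^2 + 25*a - 13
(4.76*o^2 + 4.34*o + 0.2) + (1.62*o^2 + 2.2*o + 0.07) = 6.38*o^2 + 6.54*o + 0.27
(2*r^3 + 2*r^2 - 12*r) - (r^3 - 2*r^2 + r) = r^3 + 4*r^2 - 13*r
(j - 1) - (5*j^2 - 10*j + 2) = -5*j^2 + 11*j - 3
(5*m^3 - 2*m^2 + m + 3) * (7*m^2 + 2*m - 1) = 35*m^5 - 4*m^4 - 2*m^3 + 25*m^2 + 5*m - 3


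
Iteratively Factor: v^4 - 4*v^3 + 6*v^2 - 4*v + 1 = (v - 1)*(v^3 - 3*v^2 + 3*v - 1) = (v - 1)^2*(v^2 - 2*v + 1) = (v - 1)^3*(v - 1)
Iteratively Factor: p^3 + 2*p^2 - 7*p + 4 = (p - 1)*(p^2 + 3*p - 4) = (p - 1)*(p + 4)*(p - 1)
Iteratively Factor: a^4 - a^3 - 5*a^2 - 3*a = (a + 1)*(a^3 - 2*a^2 - 3*a) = (a + 1)^2*(a^2 - 3*a) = a*(a + 1)^2*(a - 3)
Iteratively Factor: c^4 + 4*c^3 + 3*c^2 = (c + 3)*(c^3 + c^2) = c*(c + 3)*(c^2 + c) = c*(c + 1)*(c + 3)*(c)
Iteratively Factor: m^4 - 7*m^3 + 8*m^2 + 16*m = (m - 4)*(m^3 - 3*m^2 - 4*m) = (m - 4)^2*(m^2 + m) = (m - 4)^2*(m + 1)*(m)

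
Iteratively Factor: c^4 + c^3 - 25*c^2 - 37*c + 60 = (c - 1)*(c^3 + 2*c^2 - 23*c - 60) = (c - 1)*(c + 3)*(c^2 - c - 20) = (c - 5)*(c - 1)*(c + 3)*(c + 4)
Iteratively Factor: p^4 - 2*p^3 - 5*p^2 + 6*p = (p)*(p^3 - 2*p^2 - 5*p + 6) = p*(p + 2)*(p^2 - 4*p + 3) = p*(p - 1)*(p + 2)*(p - 3)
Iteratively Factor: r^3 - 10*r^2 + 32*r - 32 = (r - 2)*(r^2 - 8*r + 16) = (r - 4)*(r - 2)*(r - 4)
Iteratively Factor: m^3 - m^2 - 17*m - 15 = (m + 3)*(m^2 - 4*m - 5) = (m + 1)*(m + 3)*(m - 5)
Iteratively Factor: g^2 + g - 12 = (g - 3)*(g + 4)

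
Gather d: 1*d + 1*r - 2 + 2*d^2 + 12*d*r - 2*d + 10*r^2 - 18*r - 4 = 2*d^2 + d*(12*r - 1) + 10*r^2 - 17*r - 6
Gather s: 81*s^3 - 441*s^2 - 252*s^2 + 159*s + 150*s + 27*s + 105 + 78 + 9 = 81*s^3 - 693*s^2 + 336*s + 192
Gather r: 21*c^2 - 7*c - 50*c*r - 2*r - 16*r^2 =21*c^2 - 7*c - 16*r^2 + r*(-50*c - 2)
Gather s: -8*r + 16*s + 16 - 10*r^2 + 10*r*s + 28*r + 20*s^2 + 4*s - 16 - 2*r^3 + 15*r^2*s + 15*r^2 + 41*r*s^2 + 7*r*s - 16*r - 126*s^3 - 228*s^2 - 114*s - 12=-2*r^3 + 5*r^2 + 4*r - 126*s^3 + s^2*(41*r - 208) + s*(15*r^2 + 17*r - 94) - 12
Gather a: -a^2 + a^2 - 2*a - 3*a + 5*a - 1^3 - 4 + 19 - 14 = 0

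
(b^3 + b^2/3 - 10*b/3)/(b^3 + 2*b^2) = (b - 5/3)/b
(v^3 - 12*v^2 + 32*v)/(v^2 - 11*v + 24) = v*(v - 4)/(v - 3)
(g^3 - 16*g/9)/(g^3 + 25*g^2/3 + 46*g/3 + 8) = g*(3*g - 4)/(3*(g^2 + 7*g + 6))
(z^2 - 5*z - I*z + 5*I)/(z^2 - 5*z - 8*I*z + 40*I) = (z - I)/(z - 8*I)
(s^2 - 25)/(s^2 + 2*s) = (s^2 - 25)/(s*(s + 2))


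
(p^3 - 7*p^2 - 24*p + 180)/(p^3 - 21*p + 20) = (p^2 - 12*p + 36)/(p^2 - 5*p + 4)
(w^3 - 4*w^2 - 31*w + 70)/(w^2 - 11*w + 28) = (w^2 + 3*w - 10)/(w - 4)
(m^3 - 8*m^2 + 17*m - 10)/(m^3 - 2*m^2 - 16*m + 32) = (m^2 - 6*m + 5)/(m^2 - 16)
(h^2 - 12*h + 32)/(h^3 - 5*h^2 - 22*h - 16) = (h - 4)/(h^2 + 3*h + 2)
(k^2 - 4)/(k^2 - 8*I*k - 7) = (4 - k^2)/(-k^2 + 8*I*k + 7)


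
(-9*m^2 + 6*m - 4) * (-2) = 18*m^2 - 12*m + 8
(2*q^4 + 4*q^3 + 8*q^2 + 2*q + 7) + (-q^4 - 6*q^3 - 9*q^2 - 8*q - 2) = q^4 - 2*q^3 - q^2 - 6*q + 5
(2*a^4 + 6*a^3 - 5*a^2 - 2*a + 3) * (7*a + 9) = 14*a^5 + 60*a^4 + 19*a^3 - 59*a^2 + 3*a + 27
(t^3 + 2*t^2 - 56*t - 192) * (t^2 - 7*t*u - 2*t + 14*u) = t^5 - 7*t^4*u - 60*t^3 + 420*t^2*u - 80*t^2 + 560*t*u + 384*t - 2688*u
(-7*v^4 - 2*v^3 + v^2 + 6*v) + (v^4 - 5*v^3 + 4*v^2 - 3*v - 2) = -6*v^4 - 7*v^3 + 5*v^2 + 3*v - 2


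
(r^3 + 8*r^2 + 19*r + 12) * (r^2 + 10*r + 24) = r^5 + 18*r^4 + 123*r^3 + 394*r^2 + 576*r + 288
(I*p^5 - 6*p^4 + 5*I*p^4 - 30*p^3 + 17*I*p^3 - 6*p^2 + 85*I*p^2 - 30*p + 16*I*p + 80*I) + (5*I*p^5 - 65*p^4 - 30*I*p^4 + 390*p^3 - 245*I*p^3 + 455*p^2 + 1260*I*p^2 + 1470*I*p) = 6*I*p^5 - 71*p^4 - 25*I*p^4 + 360*p^3 - 228*I*p^3 + 449*p^2 + 1345*I*p^2 - 30*p + 1486*I*p + 80*I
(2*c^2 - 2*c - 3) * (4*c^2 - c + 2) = 8*c^4 - 10*c^3 - 6*c^2 - c - 6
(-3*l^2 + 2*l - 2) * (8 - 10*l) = 30*l^3 - 44*l^2 + 36*l - 16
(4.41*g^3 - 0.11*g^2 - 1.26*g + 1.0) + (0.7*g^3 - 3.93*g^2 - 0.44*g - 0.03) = 5.11*g^3 - 4.04*g^2 - 1.7*g + 0.97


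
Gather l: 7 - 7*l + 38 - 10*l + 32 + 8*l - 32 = 45 - 9*l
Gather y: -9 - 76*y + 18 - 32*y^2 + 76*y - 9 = -32*y^2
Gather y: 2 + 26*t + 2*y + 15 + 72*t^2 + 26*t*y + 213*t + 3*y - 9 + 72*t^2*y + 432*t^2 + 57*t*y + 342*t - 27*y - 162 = 504*t^2 + 581*t + y*(72*t^2 + 83*t - 22) - 154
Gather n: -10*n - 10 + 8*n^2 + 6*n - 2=8*n^2 - 4*n - 12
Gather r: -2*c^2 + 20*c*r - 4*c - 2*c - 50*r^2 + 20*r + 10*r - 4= -2*c^2 - 6*c - 50*r^2 + r*(20*c + 30) - 4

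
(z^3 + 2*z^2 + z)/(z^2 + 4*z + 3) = z*(z + 1)/(z + 3)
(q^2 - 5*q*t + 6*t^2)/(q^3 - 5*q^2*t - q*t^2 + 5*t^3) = (q^2 - 5*q*t + 6*t^2)/(q^3 - 5*q^2*t - q*t^2 + 5*t^3)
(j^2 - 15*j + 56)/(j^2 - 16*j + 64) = (j - 7)/(j - 8)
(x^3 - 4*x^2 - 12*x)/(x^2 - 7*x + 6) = x*(x + 2)/(x - 1)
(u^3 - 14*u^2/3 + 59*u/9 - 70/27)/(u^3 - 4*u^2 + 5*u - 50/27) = (3*u - 7)/(3*u - 5)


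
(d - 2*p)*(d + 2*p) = d^2 - 4*p^2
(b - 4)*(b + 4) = b^2 - 16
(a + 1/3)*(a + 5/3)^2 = a^3 + 11*a^2/3 + 35*a/9 + 25/27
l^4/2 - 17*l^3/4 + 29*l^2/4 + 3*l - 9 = (l/2 + 1/2)*(l - 6)*(l - 2)*(l - 3/2)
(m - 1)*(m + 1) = m^2 - 1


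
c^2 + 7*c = c*(c + 7)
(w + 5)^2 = w^2 + 10*w + 25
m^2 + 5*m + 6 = (m + 2)*(m + 3)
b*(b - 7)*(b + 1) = b^3 - 6*b^2 - 7*b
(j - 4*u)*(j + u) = j^2 - 3*j*u - 4*u^2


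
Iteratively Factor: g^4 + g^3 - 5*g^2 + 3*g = (g - 1)*(g^3 + 2*g^2 - 3*g) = (g - 1)^2*(g^2 + 3*g) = g*(g - 1)^2*(g + 3)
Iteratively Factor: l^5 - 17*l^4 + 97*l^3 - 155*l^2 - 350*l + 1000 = (l - 4)*(l^4 - 13*l^3 + 45*l^2 + 25*l - 250) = (l - 5)*(l - 4)*(l^3 - 8*l^2 + 5*l + 50) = (l - 5)^2*(l - 4)*(l^2 - 3*l - 10) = (l - 5)^2*(l - 4)*(l + 2)*(l - 5)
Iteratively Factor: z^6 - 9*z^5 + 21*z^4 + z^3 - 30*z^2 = (z - 2)*(z^5 - 7*z^4 + 7*z^3 + 15*z^2) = (z - 2)*(z + 1)*(z^4 - 8*z^3 + 15*z^2) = (z - 5)*(z - 2)*(z + 1)*(z^3 - 3*z^2) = z*(z - 5)*(z - 2)*(z + 1)*(z^2 - 3*z) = z*(z - 5)*(z - 3)*(z - 2)*(z + 1)*(z)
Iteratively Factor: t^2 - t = (t)*(t - 1)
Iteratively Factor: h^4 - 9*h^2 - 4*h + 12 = (h + 2)*(h^3 - 2*h^2 - 5*h + 6) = (h - 1)*(h + 2)*(h^2 - h - 6) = (h - 1)*(h + 2)^2*(h - 3)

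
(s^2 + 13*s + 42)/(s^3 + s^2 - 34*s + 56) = (s + 6)/(s^2 - 6*s + 8)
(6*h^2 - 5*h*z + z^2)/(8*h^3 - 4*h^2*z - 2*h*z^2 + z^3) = (-3*h + z)/(-4*h^2 + z^2)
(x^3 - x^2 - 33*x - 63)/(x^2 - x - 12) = (x^2 - 4*x - 21)/(x - 4)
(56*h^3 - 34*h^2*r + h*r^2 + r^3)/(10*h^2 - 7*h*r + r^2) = (-28*h^2 + 3*h*r + r^2)/(-5*h + r)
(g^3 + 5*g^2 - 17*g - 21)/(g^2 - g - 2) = (g^2 + 4*g - 21)/(g - 2)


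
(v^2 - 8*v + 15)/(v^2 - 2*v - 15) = (v - 3)/(v + 3)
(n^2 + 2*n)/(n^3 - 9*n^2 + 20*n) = (n + 2)/(n^2 - 9*n + 20)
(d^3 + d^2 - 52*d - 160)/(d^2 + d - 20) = (d^2 - 4*d - 32)/(d - 4)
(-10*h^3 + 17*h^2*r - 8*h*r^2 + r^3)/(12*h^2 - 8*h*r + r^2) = (5*h^2 - 6*h*r + r^2)/(-6*h + r)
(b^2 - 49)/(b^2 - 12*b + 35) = (b + 7)/(b - 5)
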